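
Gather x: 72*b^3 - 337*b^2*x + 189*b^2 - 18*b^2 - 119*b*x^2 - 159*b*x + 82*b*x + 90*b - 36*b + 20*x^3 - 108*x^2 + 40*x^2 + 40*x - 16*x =72*b^3 + 171*b^2 + 54*b + 20*x^3 + x^2*(-119*b - 68) + x*(-337*b^2 - 77*b + 24)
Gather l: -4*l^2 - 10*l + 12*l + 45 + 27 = -4*l^2 + 2*l + 72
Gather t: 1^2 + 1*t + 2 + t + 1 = 2*t + 4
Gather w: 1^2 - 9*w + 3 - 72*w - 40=-81*w - 36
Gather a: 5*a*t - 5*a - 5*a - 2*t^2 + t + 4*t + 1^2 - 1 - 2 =a*(5*t - 10) - 2*t^2 + 5*t - 2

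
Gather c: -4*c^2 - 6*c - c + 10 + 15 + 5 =-4*c^2 - 7*c + 30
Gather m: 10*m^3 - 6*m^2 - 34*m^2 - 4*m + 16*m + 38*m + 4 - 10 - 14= 10*m^3 - 40*m^2 + 50*m - 20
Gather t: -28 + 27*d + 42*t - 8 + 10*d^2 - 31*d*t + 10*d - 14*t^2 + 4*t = 10*d^2 + 37*d - 14*t^2 + t*(46 - 31*d) - 36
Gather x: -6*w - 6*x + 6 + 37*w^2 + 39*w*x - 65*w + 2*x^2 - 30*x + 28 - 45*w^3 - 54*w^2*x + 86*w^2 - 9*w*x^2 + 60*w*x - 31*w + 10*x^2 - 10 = -45*w^3 + 123*w^2 - 102*w + x^2*(12 - 9*w) + x*(-54*w^2 + 99*w - 36) + 24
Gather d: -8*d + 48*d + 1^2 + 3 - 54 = 40*d - 50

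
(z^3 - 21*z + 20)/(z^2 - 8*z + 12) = (z^3 - 21*z + 20)/(z^2 - 8*z + 12)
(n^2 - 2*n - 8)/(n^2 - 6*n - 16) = (n - 4)/(n - 8)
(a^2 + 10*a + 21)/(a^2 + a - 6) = (a + 7)/(a - 2)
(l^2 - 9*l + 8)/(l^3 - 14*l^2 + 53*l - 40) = 1/(l - 5)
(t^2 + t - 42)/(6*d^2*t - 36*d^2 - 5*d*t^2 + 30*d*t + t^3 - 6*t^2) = (t + 7)/(6*d^2 - 5*d*t + t^2)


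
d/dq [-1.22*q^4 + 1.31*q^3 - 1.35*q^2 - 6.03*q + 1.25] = -4.88*q^3 + 3.93*q^2 - 2.7*q - 6.03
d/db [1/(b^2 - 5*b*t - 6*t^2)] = (-2*b + 5*t)/(-b^2 + 5*b*t + 6*t^2)^2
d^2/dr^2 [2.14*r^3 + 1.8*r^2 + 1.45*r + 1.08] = 12.84*r + 3.6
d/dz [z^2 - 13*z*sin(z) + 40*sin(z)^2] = -13*z*cos(z) + 2*z - 13*sin(z) + 40*sin(2*z)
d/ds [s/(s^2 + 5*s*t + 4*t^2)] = (s^2 + 5*s*t - s*(2*s + 5*t) + 4*t^2)/(s^2 + 5*s*t + 4*t^2)^2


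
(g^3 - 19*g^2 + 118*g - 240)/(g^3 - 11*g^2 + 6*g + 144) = (g - 5)/(g + 3)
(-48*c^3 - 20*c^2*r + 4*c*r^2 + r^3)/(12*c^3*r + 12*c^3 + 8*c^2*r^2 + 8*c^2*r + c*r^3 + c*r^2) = (-4*c + r)/(c*(r + 1))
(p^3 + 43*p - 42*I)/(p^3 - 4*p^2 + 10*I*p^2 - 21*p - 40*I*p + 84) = (p^2 - 7*I*p - 6)/(p^2 + p*(-4 + 3*I) - 12*I)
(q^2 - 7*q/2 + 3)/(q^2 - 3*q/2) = (q - 2)/q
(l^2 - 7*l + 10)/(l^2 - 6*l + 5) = (l - 2)/(l - 1)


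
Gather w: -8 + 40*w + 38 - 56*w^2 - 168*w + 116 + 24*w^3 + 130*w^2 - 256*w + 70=24*w^3 + 74*w^2 - 384*w + 216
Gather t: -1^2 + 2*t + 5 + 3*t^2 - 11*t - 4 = 3*t^2 - 9*t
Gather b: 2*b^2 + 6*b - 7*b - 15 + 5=2*b^2 - b - 10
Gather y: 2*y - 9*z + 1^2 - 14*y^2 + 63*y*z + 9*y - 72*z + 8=-14*y^2 + y*(63*z + 11) - 81*z + 9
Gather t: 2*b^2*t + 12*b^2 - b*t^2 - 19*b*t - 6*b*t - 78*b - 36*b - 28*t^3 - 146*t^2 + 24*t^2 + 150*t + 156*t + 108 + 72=12*b^2 - 114*b - 28*t^3 + t^2*(-b - 122) + t*(2*b^2 - 25*b + 306) + 180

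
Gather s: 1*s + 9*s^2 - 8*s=9*s^2 - 7*s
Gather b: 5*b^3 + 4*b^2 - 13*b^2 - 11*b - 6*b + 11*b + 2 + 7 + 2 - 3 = 5*b^3 - 9*b^2 - 6*b + 8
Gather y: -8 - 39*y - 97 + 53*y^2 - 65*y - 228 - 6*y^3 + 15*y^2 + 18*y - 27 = -6*y^3 + 68*y^2 - 86*y - 360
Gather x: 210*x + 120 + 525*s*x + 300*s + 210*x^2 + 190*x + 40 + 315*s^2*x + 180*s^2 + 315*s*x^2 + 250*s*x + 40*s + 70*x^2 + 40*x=180*s^2 + 340*s + x^2*(315*s + 280) + x*(315*s^2 + 775*s + 440) + 160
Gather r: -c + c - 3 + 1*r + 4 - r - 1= 0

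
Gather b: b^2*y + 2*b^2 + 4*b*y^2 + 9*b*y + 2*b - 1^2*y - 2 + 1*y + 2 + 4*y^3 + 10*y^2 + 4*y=b^2*(y + 2) + b*(4*y^2 + 9*y + 2) + 4*y^3 + 10*y^2 + 4*y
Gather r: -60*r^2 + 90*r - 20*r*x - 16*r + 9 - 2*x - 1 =-60*r^2 + r*(74 - 20*x) - 2*x + 8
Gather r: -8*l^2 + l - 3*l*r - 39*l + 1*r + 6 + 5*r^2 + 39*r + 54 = -8*l^2 - 38*l + 5*r^2 + r*(40 - 3*l) + 60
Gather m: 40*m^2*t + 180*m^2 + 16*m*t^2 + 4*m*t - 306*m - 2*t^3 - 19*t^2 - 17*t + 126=m^2*(40*t + 180) + m*(16*t^2 + 4*t - 306) - 2*t^3 - 19*t^2 - 17*t + 126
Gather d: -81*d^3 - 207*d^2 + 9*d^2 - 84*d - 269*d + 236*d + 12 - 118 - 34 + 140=-81*d^3 - 198*d^2 - 117*d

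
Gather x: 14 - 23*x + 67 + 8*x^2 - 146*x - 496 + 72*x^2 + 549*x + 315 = 80*x^2 + 380*x - 100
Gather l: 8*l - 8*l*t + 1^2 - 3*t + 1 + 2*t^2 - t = l*(8 - 8*t) + 2*t^2 - 4*t + 2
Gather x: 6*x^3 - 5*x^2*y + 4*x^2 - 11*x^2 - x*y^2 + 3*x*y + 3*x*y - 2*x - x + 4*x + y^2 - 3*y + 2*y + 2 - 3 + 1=6*x^3 + x^2*(-5*y - 7) + x*(-y^2 + 6*y + 1) + y^2 - y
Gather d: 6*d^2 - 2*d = 6*d^2 - 2*d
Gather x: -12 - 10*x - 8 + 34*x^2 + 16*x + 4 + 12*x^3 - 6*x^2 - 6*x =12*x^3 + 28*x^2 - 16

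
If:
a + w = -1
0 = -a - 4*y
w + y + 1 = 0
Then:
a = 0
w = -1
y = 0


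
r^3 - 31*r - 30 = (r - 6)*(r + 1)*(r + 5)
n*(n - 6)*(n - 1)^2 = n^4 - 8*n^3 + 13*n^2 - 6*n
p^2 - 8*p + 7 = (p - 7)*(p - 1)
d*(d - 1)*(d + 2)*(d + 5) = d^4 + 6*d^3 + 3*d^2 - 10*d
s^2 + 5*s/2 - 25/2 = (s - 5/2)*(s + 5)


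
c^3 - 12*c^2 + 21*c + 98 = (c - 7)^2*(c + 2)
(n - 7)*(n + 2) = n^2 - 5*n - 14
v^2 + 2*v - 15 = (v - 3)*(v + 5)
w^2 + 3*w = w*(w + 3)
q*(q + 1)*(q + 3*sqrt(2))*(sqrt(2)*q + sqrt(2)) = sqrt(2)*q^4 + 2*sqrt(2)*q^3 + 6*q^3 + sqrt(2)*q^2 + 12*q^2 + 6*q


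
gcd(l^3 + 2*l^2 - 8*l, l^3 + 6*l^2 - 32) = l^2 + 2*l - 8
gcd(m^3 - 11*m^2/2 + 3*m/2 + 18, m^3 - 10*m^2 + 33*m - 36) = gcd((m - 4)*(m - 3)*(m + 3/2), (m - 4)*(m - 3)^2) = m^2 - 7*m + 12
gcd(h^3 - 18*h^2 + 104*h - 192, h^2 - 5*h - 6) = h - 6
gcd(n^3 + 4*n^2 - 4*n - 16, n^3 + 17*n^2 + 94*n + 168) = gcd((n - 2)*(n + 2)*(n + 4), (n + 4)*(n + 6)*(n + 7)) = n + 4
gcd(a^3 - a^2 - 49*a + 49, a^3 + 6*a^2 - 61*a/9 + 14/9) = a + 7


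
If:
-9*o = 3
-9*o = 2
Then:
No Solution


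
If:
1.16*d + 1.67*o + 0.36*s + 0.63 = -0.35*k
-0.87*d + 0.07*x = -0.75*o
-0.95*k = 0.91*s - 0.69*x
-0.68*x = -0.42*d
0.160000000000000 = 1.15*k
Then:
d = -0.20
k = 0.14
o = -0.22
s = -0.24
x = -0.12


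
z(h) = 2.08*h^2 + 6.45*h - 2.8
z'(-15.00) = -55.95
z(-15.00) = 368.45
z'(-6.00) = -18.51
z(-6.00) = 33.38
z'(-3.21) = -6.90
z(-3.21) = -2.07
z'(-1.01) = 2.25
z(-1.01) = -7.19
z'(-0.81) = 3.08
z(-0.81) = -6.66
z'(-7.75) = -25.79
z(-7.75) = 72.14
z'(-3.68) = -8.86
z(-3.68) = 1.63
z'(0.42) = 8.20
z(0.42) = 0.28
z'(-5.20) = -15.18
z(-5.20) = 19.90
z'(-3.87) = -9.65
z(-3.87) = 3.39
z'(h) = 4.16*h + 6.45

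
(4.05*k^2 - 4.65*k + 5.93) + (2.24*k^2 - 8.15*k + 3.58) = 6.29*k^2 - 12.8*k + 9.51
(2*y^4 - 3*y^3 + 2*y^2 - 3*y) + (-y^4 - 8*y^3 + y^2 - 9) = y^4 - 11*y^3 + 3*y^2 - 3*y - 9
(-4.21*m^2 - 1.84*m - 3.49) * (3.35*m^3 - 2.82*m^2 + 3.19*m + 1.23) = -14.1035*m^5 + 5.7082*m^4 - 19.9326*m^3 - 1.2061*m^2 - 13.3963*m - 4.2927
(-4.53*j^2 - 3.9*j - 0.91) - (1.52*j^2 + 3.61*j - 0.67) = -6.05*j^2 - 7.51*j - 0.24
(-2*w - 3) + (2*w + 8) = 5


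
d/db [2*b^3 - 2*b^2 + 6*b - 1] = 6*b^2 - 4*b + 6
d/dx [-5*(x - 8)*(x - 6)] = 70 - 10*x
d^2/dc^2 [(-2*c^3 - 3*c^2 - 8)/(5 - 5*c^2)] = 2*(2*c^3 + 33*c^2 + 6*c + 11)/(5*(c^6 - 3*c^4 + 3*c^2 - 1))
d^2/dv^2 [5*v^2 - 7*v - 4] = 10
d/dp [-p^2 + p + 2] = 1 - 2*p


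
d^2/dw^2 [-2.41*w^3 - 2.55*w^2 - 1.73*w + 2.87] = -14.46*w - 5.1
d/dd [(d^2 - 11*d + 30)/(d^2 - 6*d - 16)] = (5*d^2 - 92*d + 356)/(d^4 - 12*d^3 + 4*d^2 + 192*d + 256)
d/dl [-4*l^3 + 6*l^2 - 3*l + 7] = -12*l^2 + 12*l - 3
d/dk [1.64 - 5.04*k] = -5.04000000000000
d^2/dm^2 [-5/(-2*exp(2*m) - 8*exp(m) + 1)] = 40*(-(exp(m) + 1)*(2*exp(2*m) + 8*exp(m) - 1) + 4*(exp(m) + 2)^2*exp(m))*exp(m)/(2*exp(2*m) + 8*exp(m) - 1)^3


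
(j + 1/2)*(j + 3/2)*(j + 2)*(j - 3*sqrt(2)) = j^4 - 3*sqrt(2)*j^3 + 4*j^3 - 12*sqrt(2)*j^2 + 19*j^2/4 - 57*sqrt(2)*j/4 + 3*j/2 - 9*sqrt(2)/2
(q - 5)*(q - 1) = q^2 - 6*q + 5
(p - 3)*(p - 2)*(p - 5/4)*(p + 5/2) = p^4 - 15*p^3/4 - 27*p^2/8 + 185*p/8 - 75/4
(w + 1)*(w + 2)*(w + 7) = w^3 + 10*w^2 + 23*w + 14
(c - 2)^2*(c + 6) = c^3 + 2*c^2 - 20*c + 24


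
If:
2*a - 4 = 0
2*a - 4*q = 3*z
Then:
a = 2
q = 1 - 3*z/4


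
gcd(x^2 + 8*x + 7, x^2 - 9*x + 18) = 1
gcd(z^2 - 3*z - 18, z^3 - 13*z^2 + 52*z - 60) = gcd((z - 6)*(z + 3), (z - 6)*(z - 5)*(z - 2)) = z - 6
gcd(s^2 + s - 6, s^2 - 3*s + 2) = s - 2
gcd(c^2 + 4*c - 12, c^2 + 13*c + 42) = c + 6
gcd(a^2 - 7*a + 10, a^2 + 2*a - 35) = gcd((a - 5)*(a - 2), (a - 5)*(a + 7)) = a - 5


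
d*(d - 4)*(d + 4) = d^3 - 16*d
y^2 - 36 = (y - 6)*(y + 6)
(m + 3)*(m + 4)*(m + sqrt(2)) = m^3 + sqrt(2)*m^2 + 7*m^2 + 7*sqrt(2)*m + 12*m + 12*sqrt(2)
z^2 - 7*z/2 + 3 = (z - 2)*(z - 3/2)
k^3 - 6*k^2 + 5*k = k*(k - 5)*(k - 1)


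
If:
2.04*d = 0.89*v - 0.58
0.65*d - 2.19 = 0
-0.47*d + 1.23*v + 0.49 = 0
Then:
No Solution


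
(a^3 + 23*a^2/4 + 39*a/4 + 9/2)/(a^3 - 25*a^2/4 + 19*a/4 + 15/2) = (a^2 + 5*a + 6)/(a^2 - 7*a + 10)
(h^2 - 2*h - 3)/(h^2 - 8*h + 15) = (h + 1)/(h - 5)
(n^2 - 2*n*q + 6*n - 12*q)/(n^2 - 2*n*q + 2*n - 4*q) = (n + 6)/(n + 2)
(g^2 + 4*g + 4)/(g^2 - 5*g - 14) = (g + 2)/(g - 7)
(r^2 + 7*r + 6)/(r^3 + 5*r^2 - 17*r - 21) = (r + 6)/(r^2 + 4*r - 21)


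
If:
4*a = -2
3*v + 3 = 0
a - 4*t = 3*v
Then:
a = -1/2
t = 5/8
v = -1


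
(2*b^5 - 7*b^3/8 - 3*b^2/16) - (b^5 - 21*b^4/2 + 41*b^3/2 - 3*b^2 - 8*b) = b^5 + 21*b^4/2 - 171*b^3/8 + 45*b^2/16 + 8*b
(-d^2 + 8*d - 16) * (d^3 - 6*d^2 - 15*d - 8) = -d^5 + 14*d^4 - 49*d^3 - 16*d^2 + 176*d + 128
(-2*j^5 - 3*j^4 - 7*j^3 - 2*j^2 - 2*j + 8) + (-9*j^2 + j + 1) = -2*j^5 - 3*j^4 - 7*j^3 - 11*j^2 - j + 9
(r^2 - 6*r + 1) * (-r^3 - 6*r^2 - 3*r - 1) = -r^5 + 32*r^3 + 11*r^2 + 3*r - 1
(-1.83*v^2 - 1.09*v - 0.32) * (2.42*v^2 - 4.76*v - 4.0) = -4.4286*v^4 + 6.073*v^3 + 11.734*v^2 + 5.8832*v + 1.28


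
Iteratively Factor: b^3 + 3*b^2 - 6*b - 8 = (b + 1)*(b^2 + 2*b - 8) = (b + 1)*(b + 4)*(b - 2)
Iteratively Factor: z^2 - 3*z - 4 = (z - 4)*(z + 1)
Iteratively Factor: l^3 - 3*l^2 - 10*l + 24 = (l + 3)*(l^2 - 6*l + 8) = (l - 4)*(l + 3)*(l - 2)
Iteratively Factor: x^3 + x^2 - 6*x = (x)*(x^2 + x - 6) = x*(x + 3)*(x - 2)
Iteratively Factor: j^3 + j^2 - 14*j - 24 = (j - 4)*(j^2 + 5*j + 6) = (j - 4)*(j + 2)*(j + 3)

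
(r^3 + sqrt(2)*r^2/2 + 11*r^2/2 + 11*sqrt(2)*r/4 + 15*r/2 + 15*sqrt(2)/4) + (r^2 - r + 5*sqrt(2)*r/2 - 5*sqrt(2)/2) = r^3 + sqrt(2)*r^2/2 + 13*r^2/2 + 13*r/2 + 21*sqrt(2)*r/4 + 5*sqrt(2)/4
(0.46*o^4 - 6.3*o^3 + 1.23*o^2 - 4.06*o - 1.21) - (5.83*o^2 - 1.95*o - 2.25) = 0.46*o^4 - 6.3*o^3 - 4.6*o^2 - 2.11*o + 1.04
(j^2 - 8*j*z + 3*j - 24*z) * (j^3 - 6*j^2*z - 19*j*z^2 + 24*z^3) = j^5 - 14*j^4*z + 3*j^4 + 29*j^3*z^2 - 42*j^3*z + 176*j^2*z^3 + 87*j^2*z^2 - 192*j*z^4 + 528*j*z^3 - 576*z^4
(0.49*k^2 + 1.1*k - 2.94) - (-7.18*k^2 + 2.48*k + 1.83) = 7.67*k^2 - 1.38*k - 4.77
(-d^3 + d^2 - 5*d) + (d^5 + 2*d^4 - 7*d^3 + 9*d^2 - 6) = d^5 + 2*d^4 - 8*d^3 + 10*d^2 - 5*d - 6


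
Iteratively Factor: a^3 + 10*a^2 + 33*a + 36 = (a + 3)*(a^2 + 7*a + 12) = (a + 3)*(a + 4)*(a + 3)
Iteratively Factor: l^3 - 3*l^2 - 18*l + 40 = (l + 4)*(l^2 - 7*l + 10) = (l - 5)*(l + 4)*(l - 2)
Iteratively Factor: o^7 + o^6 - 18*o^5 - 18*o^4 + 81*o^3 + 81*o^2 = (o)*(o^6 + o^5 - 18*o^4 - 18*o^3 + 81*o^2 + 81*o) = o*(o + 3)*(o^5 - 2*o^4 - 12*o^3 + 18*o^2 + 27*o) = o*(o - 3)*(o + 3)*(o^4 + o^3 - 9*o^2 - 9*o) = o*(o - 3)^2*(o + 3)*(o^3 + 4*o^2 + 3*o) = o*(o - 3)^2*(o + 1)*(o + 3)*(o^2 + 3*o) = o^2*(o - 3)^2*(o + 1)*(o + 3)*(o + 3)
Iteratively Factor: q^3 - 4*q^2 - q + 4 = (q - 1)*(q^2 - 3*q - 4) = (q - 1)*(q + 1)*(q - 4)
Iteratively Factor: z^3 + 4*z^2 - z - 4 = (z + 1)*(z^2 + 3*z - 4) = (z - 1)*(z + 1)*(z + 4)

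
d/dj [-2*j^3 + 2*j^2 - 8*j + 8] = -6*j^2 + 4*j - 8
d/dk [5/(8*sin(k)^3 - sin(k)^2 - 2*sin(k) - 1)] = 10*(-12*sin(k)^2 + sin(k) + 1)*cos(k)/(-8*sin(k)^3 + sin(k)^2 + 2*sin(k) + 1)^2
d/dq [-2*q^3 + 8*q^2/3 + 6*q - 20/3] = -6*q^2 + 16*q/3 + 6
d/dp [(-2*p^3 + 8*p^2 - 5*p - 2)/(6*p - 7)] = (-24*p^3 + 90*p^2 - 112*p + 47)/(36*p^2 - 84*p + 49)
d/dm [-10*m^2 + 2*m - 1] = 2 - 20*m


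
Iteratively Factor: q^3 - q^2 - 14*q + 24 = (q - 2)*(q^2 + q - 12) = (q - 2)*(q + 4)*(q - 3)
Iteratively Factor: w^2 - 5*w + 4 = (w - 1)*(w - 4)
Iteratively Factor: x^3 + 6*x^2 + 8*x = (x)*(x^2 + 6*x + 8) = x*(x + 4)*(x + 2)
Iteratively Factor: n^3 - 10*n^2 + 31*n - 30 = (n - 3)*(n^2 - 7*n + 10) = (n - 5)*(n - 3)*(n - 2)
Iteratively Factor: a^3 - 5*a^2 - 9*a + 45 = (a - 5)*(a^2 - 9) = (a - 5)*(a - 3)*(a + 3)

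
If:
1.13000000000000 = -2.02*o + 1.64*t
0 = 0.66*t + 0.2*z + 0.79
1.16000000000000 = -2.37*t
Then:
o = -0.96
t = -0.49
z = -2.33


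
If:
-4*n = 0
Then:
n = 0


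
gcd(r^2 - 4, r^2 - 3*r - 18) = 1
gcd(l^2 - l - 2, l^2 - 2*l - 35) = 1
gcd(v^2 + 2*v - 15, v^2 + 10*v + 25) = v + 5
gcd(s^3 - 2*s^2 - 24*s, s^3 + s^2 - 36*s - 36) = s - 6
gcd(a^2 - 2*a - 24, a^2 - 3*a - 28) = a + 4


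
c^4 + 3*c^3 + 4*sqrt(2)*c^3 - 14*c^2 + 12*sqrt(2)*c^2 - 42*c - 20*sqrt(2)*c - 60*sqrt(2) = (c + 3)*(c - 2*sqrt(2))*(c + sqrt(2))*(c + 5*sqrt(2))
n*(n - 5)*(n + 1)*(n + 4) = n^4 - 21*n^2 - 20*n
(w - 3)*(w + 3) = w^2 - 9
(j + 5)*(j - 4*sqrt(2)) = j^2 - 4*sqrt(2)*j + 5*j - 20*sqrt(2)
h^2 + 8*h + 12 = (h + 2)*(h + 6)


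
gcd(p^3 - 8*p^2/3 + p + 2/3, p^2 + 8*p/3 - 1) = 1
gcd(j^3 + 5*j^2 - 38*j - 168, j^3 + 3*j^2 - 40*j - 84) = j^2 + j - 42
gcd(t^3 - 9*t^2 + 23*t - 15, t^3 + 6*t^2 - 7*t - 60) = t - 3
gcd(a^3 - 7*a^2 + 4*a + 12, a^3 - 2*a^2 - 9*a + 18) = a - 2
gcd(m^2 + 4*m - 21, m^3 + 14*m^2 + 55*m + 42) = m + 7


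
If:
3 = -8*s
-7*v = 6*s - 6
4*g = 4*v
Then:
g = 33/28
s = -3/8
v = 33/28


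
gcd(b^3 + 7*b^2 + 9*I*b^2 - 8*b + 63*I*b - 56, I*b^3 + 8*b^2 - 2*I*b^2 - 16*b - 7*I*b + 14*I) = 1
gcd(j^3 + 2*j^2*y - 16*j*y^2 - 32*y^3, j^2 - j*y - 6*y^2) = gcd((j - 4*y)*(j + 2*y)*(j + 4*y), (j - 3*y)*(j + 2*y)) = j + 2*y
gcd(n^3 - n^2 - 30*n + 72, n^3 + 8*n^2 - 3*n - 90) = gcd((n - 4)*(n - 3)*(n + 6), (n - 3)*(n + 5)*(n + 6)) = n^2 + 3*n - 18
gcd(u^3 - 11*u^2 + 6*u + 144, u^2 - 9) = u + 3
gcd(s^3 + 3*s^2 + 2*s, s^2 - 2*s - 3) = s + 1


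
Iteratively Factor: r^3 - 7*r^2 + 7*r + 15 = (r + 1)*(r^2 - 8*r + 15) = (r - 3)*(r + 1)*(r - 5)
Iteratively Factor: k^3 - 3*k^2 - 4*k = (k)*(k^2 - 3*k - 4) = k*(k + 1)*(k - 4)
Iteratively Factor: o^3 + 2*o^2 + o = (o + 1)*(o^2 + o) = o*(o + 1)*(o + 1)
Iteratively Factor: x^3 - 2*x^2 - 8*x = (x)*(x^2 - 2*x - 8) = x*(x + 2)*(x - 4)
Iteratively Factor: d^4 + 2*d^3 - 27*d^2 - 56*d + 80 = (d - 5)*(d^3 + 7*d^2 + 8*d - 16) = (d - 5)*(d - 1)*(d^2 + 8*d + 16) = (d - 5)*(d - 1)*(d + 4)*(d + 4)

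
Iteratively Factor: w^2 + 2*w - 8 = (w - 2)*(w + 4)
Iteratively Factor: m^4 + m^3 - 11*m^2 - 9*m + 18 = (m - 3)*(m^3 + 4*m^2 + m - 6) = (m - 3)*(m + 3)*(m^2 + m - 2) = (m - 3)*(m + 2)*(m + 3)*(m - 1)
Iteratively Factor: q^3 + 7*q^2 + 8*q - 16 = (q - 1)*(q^2 + 8*q + 16) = (q - 1)*(q + 4)*(q + 4)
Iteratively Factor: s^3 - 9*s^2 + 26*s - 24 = (s - 4)*(s^2 - 5*s + 6) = (s - 4)*(s - 2)*(s - 3)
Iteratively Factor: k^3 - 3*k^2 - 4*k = (k + 1)*(k^2 - 4*k) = k*(k + 1)*(k - 4)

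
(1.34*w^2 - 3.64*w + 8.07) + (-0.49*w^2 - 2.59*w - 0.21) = 0.85*w^2 - 6.23*w + 7.86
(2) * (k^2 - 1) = 2*k^2 - 2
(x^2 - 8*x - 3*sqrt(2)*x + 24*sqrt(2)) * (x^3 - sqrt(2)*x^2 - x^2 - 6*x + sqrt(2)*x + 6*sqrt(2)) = x^5 - 9*x^4 - 4*sqrt(2)*x^4 + 8*x^3 + 36*sqrt(2)*x^3 - 8*sqrt(2)*x^2 - 6*x^2 - 192*sqrt(2)*x + 12*x + 288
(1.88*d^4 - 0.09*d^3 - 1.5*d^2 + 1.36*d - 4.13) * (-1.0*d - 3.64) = -1.88*d^5 - 6.7532*d^4 + 1.8276*d^3 + 4.1*d^2 - 0.8204*d + 15.0332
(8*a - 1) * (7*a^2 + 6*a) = 56*a^3 + 41*a^2 - 6*a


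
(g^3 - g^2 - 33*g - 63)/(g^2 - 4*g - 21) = g + 3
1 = 1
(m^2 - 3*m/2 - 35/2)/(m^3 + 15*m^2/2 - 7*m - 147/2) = (m - 5)/(m^2 + 4*m - 21)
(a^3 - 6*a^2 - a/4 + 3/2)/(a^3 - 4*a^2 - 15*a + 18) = (a^2 - 1/4)/(a^2 + 2*a - 3)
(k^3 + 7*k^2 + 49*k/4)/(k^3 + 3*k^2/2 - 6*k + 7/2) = k*(2*k + 7)/(2*(k^2 - 2*k + 1))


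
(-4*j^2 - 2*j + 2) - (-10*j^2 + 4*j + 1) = 6*j^2 - 6*j + 1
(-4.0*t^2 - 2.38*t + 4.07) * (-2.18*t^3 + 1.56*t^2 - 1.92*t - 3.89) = 8.72*t^5 - 1.0516*t^4 - 4.9054*t^3 + 26.4788*t^2 + 1.4438*t - 15.8323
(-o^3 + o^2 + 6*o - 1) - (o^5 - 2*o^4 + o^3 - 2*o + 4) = -o^5 + 2*o^4 - 2*o^3 + o^2 + 8*o - 5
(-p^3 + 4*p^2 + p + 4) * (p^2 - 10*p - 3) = -p^5 + 14*p^4 - 36*p^3 - 18*p^2 - 43*p - 12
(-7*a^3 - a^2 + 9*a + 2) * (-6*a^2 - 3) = 42*a^5 + 6*a^4 - 33*a^3 - 9*a^2 - 27*a - 6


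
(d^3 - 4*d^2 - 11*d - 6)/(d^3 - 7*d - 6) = (d^2 - 5*d - 6)/(d^2 - d - 6)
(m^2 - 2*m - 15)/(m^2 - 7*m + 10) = (m + 3)/(m - 2)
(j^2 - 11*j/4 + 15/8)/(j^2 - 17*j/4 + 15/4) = (j - 3/2)/(j - 3)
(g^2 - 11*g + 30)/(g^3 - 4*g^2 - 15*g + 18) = (g - 5)/(g^2 + 2*g - 3)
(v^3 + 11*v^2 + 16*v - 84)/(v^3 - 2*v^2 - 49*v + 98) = (v + 6)/(v - 7)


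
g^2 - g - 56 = (g - 8)*(g + 7)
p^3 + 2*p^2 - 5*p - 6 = (p - 2)*(p + 1)*(p + 3)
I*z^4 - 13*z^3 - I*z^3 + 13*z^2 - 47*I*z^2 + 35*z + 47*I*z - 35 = (z + I)*(z + 5*I)*(z + 7*I)*(I*z - I)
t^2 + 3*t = t*(t + 3)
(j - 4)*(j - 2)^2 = j^3 - 8*j^2 + 20*j - 16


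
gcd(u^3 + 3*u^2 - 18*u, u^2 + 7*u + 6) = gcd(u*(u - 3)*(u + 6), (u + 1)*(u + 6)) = u + 6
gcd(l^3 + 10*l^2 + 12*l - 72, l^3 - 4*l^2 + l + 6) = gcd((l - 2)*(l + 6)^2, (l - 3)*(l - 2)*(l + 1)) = l - 2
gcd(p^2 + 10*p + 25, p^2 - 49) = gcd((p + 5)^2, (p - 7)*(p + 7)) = 1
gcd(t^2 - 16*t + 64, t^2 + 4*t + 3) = 1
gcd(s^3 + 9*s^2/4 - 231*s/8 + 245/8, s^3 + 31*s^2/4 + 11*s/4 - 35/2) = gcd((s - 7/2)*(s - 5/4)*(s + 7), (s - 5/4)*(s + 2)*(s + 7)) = s^2 + 23*s/4 - 35/4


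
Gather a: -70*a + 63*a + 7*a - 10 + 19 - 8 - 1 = 0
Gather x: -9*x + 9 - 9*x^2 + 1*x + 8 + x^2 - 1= -8*x^2 - 8*x + 16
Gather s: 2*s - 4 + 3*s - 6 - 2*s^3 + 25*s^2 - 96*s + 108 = -2*s^3 + 25*s^2 - 91*s + 98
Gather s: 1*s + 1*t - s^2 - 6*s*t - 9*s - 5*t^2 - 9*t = -s^2 + s*(-6*t - 8) - 5*t^2 - 8*t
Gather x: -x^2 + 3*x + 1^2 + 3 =-x^2 + 3*x + 4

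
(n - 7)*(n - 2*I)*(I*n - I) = I*n^3 + 2*n^2 - 8*I*n^2 - 16*n + 7*I*n + 14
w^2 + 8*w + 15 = (w + 3)*(w + 5)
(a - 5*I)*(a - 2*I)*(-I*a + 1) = -I*a^3 - 6*a^2 + 3*I*a - 10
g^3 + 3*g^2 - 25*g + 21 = (g - 3)*(g - 1)*(g + 7)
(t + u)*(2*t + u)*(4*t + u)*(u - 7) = 8*t^3*u - 56*t^3 + 14*t^2*u^2 - 98*t^2*u + 7*t*u^3 - 49*t*u^2 + u^4 - 7*u^3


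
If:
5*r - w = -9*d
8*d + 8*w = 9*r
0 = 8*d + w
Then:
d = 0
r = 0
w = 0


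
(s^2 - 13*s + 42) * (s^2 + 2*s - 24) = s^4 - 11*s^3 - 8*s^2 + 396*s - 1008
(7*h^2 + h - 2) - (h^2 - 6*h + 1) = 6*h^2 + 7*h - 3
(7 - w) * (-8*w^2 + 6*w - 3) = 8*w^3 - 62*w^2 + 45*w - 21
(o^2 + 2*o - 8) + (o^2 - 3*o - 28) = 2*o^2 - o - 36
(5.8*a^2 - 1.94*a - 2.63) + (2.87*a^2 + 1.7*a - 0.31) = 8.67*a^2 - 0.24*a - 2.94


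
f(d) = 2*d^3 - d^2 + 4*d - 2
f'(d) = 6*d^2 - 2*d + 4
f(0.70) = 1.00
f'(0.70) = 5.54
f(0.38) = -0.51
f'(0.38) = 4.11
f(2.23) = 24.13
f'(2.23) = 29.38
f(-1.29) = -13.12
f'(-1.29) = 16.56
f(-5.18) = -327.54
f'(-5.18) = 175.35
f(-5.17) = -325.79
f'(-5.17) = 174.71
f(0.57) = 0.33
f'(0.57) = 4.81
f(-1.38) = -14.68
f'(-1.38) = 18.19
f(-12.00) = -3650.00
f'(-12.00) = 892.00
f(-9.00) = -1577.00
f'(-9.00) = 508.00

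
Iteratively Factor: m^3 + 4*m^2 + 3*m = (m + 1)*(m^2 + 3*m) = m*(m + 1)*(m + 3)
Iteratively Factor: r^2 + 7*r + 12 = (r + 3)*(r + 4)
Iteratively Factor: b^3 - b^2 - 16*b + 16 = (b - 1)*(b^2 - 16) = (b - 4)*(b - 1)*(b + 4)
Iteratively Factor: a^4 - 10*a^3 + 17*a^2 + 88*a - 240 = (a + 3)*(a^3 - 13*a^2 + 56*a - 80) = (a - 4)*(a + 3)*(a^2 - 9*a + 20) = (a - 4)^2*(a + 3)*(a - 5)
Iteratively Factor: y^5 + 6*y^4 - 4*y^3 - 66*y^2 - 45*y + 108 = (y + 3)*(y^4 + 3*y^3 - 13*y^2 - 27*y + 36) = (y - 1)*(y + 3)*(y^3 + 4*y^2 - 9*y - 36) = (y - 3)*(y - 1)*(y + 3)*(y^2 + 7*y + 12) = (y - 3)*(y - 1)*(y + 3)^2*(y + 4)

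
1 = 1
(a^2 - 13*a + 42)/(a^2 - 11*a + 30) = (a - 7)/(a - 5)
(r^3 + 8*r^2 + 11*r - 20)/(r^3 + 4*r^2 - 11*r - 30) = (r^2 + 3*r - 4)/(r^2 - r - 6)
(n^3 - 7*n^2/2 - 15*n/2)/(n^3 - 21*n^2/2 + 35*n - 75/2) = n*(2*n + 3)/(2*n^2 - 11*n + 15)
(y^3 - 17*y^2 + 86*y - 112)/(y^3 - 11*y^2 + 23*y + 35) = (y^2 - 10*y + 16)/(y^2 - 4*y - 5)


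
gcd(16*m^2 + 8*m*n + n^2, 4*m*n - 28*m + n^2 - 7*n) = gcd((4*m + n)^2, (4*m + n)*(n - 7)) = 4*m + n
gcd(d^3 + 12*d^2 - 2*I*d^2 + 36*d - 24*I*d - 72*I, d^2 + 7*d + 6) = d + 6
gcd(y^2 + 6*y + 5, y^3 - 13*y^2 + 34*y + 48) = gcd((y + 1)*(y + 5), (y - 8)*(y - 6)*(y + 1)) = y + 1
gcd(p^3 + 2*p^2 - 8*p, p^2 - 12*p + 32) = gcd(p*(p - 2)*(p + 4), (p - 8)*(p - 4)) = 1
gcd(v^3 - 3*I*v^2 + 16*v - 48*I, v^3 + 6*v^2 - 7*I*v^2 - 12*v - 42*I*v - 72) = v^2 - 7*I*v - 12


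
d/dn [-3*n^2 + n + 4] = 1 - 6*n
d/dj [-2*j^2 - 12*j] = -4*j - 12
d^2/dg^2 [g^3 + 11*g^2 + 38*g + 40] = 6*g + 22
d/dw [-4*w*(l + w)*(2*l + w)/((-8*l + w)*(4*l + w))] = 4*(64*l^4 + 192*l^3*w + 110*l^2*w^2 + 8*l*w^3 - w^4)/(1024*l^4 + 256*l^3*w - 48*l^2*w^2 - 8*l*w^3 + w^4)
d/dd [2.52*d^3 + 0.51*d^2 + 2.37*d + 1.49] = 7.56*d^2 + 1.02*d + 2.37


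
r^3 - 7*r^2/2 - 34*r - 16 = (r - 8)*(r + 1/2)*(r + 4)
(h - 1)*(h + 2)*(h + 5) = h^3 + 6*h^2 + 3*h - 10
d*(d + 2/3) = d^2 + 2*d/3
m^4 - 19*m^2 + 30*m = m*(m - 3)*(m - 2)*(m + 5)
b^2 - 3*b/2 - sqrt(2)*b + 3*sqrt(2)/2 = (b - 3/2)*(b - sqrt(2))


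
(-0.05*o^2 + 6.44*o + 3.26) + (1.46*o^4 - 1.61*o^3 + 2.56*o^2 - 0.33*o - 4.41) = 1.46*o^4 - 1.61*o^3 + 2.51*o^2 + 6.11*o - 1.15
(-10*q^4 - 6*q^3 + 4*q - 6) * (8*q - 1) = -80*q^5 - 38*q^4 + 6*q^3 + 32*q^2 - 52*q + 6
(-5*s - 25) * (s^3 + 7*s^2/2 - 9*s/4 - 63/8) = -5*s^4 - 85*s^3/2 - 305*s^2/4 + 765*s/8 + 1575/8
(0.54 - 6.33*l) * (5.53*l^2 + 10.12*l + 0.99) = -35.0049*l^3 - 61.0734*l^2 - 0.8019*l + 0.5346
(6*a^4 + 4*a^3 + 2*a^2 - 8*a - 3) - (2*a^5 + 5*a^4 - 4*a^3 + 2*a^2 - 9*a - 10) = -2*a^5 + a^4 + 8*a^3 + a + 7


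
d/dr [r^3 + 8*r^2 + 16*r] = 3*r^2 + 16*r + 16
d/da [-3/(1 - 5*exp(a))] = -15*exp(a)/(5*exp(a) - 1)^2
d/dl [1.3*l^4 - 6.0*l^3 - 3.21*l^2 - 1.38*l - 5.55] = 5.2*l^3 - 18.0*l^2 - 6.42*l - 1.38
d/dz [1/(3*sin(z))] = -cos(z)/(3*sin(z)^2)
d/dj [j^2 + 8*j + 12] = 2*j + 8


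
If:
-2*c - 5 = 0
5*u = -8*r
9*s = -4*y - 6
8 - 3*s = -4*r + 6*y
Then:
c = -5/2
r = 7*y/6 - 5/2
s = -4*y/9 - 2/3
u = 4 - 28*y/15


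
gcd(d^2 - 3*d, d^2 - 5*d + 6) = d - 3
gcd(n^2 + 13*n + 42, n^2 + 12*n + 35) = n + 7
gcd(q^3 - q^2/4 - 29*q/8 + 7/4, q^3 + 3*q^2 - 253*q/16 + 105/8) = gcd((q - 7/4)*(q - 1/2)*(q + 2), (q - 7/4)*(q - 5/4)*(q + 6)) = q - 7/4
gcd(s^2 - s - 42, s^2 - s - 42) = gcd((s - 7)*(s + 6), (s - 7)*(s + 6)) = s^2 - s - 42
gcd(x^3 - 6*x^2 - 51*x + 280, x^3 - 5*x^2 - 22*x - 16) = x - 8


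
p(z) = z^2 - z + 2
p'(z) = 2*z - 1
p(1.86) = 3.60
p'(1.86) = 2.72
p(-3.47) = 17.51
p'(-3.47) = -7.94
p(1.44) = 2.63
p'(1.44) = 1.88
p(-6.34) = 48.54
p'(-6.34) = -13.68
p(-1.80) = 7.04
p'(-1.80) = -4.60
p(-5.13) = 33.45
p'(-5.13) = -11.26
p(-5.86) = 42.20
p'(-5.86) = -12.72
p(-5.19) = 34.13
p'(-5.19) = -11.38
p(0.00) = 2.00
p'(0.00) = -1.00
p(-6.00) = 44.00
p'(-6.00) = -13.00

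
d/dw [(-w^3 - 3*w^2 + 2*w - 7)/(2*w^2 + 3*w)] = (-2*w^4 - 6*w^3 - 13*w^2 + 28*w + 21)/(w^2*(4*w^2 + 12*w + 9))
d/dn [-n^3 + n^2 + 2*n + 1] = -3*n^2 + 2*n + 2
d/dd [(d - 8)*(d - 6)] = 2*d - 14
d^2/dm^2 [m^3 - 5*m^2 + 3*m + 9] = 6*m - 10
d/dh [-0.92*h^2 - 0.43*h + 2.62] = -1.84*h - 0.43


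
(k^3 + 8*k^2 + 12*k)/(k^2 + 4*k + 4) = k*(k + 6)/(k + 2)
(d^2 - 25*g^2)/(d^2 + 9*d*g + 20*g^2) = (d - 5*g)/(d + 4*g)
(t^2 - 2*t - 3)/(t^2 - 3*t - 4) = (t - 3)/(t - 4)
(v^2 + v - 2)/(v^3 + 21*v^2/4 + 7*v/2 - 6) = 4*(v - 1)/(4*v^2 + 13*v - 12)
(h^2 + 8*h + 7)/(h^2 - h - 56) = (h + 1)/(h - 8)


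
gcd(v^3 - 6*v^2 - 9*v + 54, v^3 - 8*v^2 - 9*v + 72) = v^2 - 9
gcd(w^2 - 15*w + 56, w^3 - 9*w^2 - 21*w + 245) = w - 7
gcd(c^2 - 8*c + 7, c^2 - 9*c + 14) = c - 7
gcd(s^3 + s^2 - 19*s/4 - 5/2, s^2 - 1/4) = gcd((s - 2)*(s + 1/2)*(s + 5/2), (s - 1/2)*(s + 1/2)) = s + 1/2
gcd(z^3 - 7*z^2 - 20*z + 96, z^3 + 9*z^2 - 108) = z - 3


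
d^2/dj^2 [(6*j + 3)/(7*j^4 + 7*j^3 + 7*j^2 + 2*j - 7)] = 6*(588*j^7 + 1274*j^6 + 1323*j^5 + 945*j^4 + 1470*j^3 + 1071*j^2 + 483*j + 81)/(343*j^12 + 1029*j^11 + 2058*j^10 + 2695*j^9 + 1617*j^8 - 147*j^7 - 2072*j^6 - 2268*j^5 - 504*j^4 + 449*j^3 + 945*j^2 + 294*j - 343)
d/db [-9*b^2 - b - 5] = -18*b - 1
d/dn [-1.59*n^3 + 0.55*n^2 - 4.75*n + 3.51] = -4.77*n^2 + 1.1*n - 4.75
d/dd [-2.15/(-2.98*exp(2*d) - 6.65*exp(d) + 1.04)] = (-12.814*exp(d) - 14.2975)*exp(d)/(2.98*exp(2*d) + 6.65*exp(d) - 1.04)^2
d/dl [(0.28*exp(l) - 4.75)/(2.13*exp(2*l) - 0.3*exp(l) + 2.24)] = (-0.5964*exp(2*l) + 20.235*exp(l) - 0.7978)*exp(l)/(4.5369*exp(4*l) - 1.278*exp(3*l) + 9.6324*exp(2*l) - 1.344*exp(l) + 5.0176)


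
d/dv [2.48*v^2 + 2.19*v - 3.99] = 4.96*v + 2.19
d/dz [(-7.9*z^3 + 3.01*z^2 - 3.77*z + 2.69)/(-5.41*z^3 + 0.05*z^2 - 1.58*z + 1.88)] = (15.8891*z^4 - 15.8274*z^3 - 5.4646*z^2 + 11.0486*z - 2.8374)/(29.2681*z^6 - 0.541*z^5 + 17.0981*z^4 - 20.4996*z^3 + 2.6844*z^2 - 5.9408*z + 3.5344)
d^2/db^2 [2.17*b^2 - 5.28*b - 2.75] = 4.34000000000000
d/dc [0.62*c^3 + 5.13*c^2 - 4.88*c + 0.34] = 1.86*c^2 + 10.26*c - 4.88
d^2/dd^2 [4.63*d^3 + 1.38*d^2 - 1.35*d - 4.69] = 27.78*d + 2.76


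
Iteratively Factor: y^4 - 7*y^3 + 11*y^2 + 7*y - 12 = (y - 4)*(y^3 - 3*y^2 - y + 3) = (y - 4)*(y - 1)*(y^2 - 2*y - 3) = (y - 4)*(y - 1)*(y + 1)*(y - 3)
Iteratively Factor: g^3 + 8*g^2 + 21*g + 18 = (g + 2)*(g^2 + 6*g + 9) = (g + 2)*(g + 3)*(g + 3)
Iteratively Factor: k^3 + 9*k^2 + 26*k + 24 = (k + 3)*(k^2 + 6*k + 8) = (k + 3)*(k + 4)*(k + 2)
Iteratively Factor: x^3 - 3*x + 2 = (x - 1)*(x^2 + x - 2) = (x - 1)*(x + 2)*(x - 1)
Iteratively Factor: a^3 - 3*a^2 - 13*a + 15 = (a - 5)*(a^2 + 2*a - 3) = (a - 5)*(a - 1)*(a + 3)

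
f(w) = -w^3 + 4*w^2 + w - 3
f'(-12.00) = -527.00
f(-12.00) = 2289.00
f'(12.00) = -335.00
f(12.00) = -1143.00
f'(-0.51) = -3.86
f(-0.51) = -2.34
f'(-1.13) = -11.87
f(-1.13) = 2.42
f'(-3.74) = -70.88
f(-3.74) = 101.52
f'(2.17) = 4.23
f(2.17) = 7.79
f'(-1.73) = -21.82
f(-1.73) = 12.42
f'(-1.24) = -13.53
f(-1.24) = 3.82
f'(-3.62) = -67.27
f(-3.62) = 93.24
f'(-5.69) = -141.65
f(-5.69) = 305.03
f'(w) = -3*w^2 + 8*w + 1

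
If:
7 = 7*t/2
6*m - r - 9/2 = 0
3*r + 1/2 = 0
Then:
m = 13/18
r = -1/6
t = 2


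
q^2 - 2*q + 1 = (q - 1)^2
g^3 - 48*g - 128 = (g - 8)*(g + 4)^2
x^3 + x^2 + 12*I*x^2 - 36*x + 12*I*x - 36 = (x + 1)*(x + 6*I)^2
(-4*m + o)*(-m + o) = 4*m^2 - 5*m*o + o^2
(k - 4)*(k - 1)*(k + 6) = k^3 + k^2 - 26*k + 24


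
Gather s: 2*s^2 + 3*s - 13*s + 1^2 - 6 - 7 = 2*s^2 - 10*s - 12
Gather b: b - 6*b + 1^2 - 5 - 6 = -5*b - 10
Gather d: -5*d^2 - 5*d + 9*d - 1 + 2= -5*d^2 + 4*d + 1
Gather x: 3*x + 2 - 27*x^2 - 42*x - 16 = -27*x^2 - 39*x - 14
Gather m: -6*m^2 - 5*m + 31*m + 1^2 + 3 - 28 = -6*m^2 + 26*m - 24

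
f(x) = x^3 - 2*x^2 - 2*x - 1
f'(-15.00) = 733.00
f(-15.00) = -3796.00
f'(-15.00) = 733.00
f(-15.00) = -3796.00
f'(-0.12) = -1.48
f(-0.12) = -0.79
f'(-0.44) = 0.34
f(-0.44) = -0.59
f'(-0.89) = 3.94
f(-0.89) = -1.51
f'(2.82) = 10.58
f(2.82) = -0.12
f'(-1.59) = 11.94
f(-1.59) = -6.90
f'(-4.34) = 71.87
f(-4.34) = -111.74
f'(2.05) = 2.41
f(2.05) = -4.89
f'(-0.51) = 0.82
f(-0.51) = -0.63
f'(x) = 3*x^2 - 4*x - 2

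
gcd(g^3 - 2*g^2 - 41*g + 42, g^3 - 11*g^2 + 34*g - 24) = g - 1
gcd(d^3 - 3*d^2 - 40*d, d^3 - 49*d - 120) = d^2 - 3*d - 40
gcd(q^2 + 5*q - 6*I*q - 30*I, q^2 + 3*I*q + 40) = 1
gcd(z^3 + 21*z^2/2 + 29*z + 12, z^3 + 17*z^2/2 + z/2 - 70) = z + 4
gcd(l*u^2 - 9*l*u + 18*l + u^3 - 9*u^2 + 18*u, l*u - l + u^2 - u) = l + u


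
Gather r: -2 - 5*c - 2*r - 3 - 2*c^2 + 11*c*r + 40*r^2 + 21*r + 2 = -2*c^2 - 5*c + 40*r^2 + r*(11*c + 19) - 3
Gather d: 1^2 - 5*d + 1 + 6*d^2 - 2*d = 6*d^2 - 7*d + 2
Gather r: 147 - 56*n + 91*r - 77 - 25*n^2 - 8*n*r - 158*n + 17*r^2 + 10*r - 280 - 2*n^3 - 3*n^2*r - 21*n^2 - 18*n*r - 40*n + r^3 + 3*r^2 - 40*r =-2*n^3 - 46*n^2 - 254*n + r^3 + 20*r^2 + r*(-3*n^2 - 26*n + 61) - 210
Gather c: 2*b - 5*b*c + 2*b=-5*b*c + 4*b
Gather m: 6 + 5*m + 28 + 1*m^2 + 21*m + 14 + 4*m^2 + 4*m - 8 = 5*m^2 + 30*m + 40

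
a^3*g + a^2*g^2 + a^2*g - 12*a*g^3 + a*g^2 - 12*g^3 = (a - 3*g)*(a + 4*g)*(a*g + g)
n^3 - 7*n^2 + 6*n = n*(n - 6)*(n - 1)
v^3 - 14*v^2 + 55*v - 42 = (v - 7)*(v - 6)*(v - 1)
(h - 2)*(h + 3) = h^2 + h - 6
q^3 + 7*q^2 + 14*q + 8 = (q + 1)*(q + 2)*(q + 4)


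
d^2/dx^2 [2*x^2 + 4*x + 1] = 4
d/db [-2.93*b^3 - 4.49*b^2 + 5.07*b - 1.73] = -8.79*b^2 - 8.98*b + 5.07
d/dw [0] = 0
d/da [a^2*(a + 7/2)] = a*(3*a + 7)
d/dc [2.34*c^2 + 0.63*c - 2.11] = 4.68*c + 0.63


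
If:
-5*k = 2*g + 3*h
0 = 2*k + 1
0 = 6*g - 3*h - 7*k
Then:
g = -1/8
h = 11/12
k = -1/2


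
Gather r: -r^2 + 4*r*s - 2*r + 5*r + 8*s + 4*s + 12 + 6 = -r^2 + r*(4*s + 3) + 12*s + 18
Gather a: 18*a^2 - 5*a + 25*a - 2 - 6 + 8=18*a^2 + 20*a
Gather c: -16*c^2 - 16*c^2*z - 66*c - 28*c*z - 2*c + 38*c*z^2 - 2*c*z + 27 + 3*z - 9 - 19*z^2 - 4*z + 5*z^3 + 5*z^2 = c^2*(-16*z - 16) + c*(38*z^2 - 30*z - 68) + 5*z^3 - 14*z^2 - z + 18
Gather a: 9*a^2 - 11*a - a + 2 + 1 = 9*a^2 - 12*a + 3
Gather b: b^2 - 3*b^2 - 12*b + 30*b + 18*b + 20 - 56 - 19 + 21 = -2*b^2 + 36*b - 34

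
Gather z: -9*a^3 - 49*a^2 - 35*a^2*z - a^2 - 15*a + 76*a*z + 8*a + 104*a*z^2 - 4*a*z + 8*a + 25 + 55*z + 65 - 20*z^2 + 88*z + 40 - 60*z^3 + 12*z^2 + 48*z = -9*a^3 - 50*a^2 + a - 60*z^3 + z^2*(104*a - 8) + z*(-35*a^2 + 72*a + 191) + 130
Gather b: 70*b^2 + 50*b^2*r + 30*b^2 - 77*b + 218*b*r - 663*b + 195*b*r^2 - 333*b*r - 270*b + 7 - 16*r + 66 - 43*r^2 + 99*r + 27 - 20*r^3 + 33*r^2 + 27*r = b^2*(50*r + 100) + b*(195*r^2 - 115*r - 1010) - 20*r^3 - 10*r^2 + 110*r + 100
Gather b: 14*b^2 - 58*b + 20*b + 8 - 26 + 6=14*b^2 - 38*b - 12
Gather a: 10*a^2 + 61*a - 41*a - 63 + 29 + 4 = 10*a^2 + 20*a - 30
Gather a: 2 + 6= 8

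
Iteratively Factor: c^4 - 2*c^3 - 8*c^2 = (c - 4)*(c^3 + 2*c^2) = c*(c - 4)*(c^2 + 2*c) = c*(c - 4)*(c + 2)*(c)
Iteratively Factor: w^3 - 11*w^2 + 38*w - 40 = (w - 4)*(w^2 - 7*w + 10) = (w - 4)*(w - 2)*(w - 5)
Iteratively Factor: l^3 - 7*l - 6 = (l + 2)*(l^2 - 2*l - 3) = (l - 3)*(l + 2)*(l + 1)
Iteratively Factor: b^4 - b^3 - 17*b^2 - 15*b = (b + 3)*(b^3 - 4*b^2 - 5*b) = (b - 5)*(b + 3)*(b^2 + b) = b*(b - 5)*(b + 3)*(b + 1)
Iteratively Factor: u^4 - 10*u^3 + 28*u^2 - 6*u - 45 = (u - 5)*(u^3 - 5*u^2 + 3*u + 9) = (u - 5)*(u - 3)*(u^2 - 2*u - 3) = (u - 5)*(u - 3)^2*(u + 1)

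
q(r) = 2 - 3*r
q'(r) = -3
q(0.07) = 1.79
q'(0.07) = -3.00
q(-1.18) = 5.54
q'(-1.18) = -3.00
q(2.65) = -5.95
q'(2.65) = -3.00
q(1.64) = -2.92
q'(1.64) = -3.00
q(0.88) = -0.64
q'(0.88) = -3.00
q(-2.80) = 10.40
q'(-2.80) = -3.00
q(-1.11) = 5.33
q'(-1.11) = -3.00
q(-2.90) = 10.70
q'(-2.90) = -3.00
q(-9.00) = 29.00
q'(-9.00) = -3.00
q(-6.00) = 20.00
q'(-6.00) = -3.00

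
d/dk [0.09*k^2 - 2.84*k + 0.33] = 0.18*k - 2.84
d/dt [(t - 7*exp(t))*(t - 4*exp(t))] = -11*t*exp(t) + 2*t + 56*exp(2*t) - 11*exp(t)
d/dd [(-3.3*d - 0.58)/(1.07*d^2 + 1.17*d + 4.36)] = (3.531*d^2 + 1.2412*d - 13.7094)/(1.1449*d^4 + 2.5038*d^3 + 10.6993*d^2 + 10.2024*d + 19.0096)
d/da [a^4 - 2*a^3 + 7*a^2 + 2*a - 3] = 4*a^3 - 6*a^2 + 14*a + 2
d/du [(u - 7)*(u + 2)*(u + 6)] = 3*u^2 + 2*u - 44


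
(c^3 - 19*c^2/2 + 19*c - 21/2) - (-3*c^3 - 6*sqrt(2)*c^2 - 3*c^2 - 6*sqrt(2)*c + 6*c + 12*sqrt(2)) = 4*c^3 - 13*c^2/2 + 6*sqrt(2)*c^2 + 6*sqrt(2)*c + 13*c - 12*sqrt(2) - 21/2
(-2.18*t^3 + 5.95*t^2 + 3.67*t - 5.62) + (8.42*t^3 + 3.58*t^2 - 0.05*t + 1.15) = 6.24*t^3 + 9.53*t^2 + 3.62*t - 4.47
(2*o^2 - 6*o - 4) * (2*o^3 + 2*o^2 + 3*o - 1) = 4*o^5 - 8*o^4 - 14*o^3 - 28*o^2 - 6*o + 4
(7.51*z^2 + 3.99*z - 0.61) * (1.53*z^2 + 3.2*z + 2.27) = 11.4903*z^4 + 30.1367*z^3 + 28.8824*z^2 + 7.1053*z - 1.3847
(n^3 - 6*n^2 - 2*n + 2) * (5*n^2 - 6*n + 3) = 5*n^5 - 36*n^4 + 29*n^3 + 4*n^2 - 18*n + 6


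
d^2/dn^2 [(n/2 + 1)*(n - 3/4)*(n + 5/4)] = 3*n + 5/2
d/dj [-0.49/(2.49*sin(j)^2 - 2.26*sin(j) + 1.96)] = (2.4402*sin(j) - 1.1074)*cos(j)/(2.49*sin(j)^2 - 2.26*sin(j) + 1.96)^2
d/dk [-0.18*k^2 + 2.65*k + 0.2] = 2.65 - 0.36*k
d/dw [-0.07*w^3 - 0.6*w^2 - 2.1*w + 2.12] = -0.21*w^2 - 1.2*w - 2.1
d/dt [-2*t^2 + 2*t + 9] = 2 - 4*t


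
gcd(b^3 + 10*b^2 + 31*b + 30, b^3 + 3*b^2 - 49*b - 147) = b + 3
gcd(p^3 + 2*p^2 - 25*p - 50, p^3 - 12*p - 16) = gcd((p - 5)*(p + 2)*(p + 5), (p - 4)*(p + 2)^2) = p + 2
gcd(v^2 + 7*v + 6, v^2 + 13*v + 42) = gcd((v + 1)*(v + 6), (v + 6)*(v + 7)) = v + 6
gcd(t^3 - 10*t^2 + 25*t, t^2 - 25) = t - 5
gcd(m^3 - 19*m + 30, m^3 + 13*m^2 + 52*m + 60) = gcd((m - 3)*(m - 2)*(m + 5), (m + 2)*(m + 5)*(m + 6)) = m + 5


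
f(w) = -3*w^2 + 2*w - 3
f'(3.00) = -16.00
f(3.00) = -24.00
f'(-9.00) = 56.00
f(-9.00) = -264.00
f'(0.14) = 1.16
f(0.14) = -2.78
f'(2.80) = -14.80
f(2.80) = -20.92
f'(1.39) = -6.34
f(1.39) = -6.02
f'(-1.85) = 13.10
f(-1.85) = -16.97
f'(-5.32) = 33.92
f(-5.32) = -98.55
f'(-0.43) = 4.58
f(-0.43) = -4.41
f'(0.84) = -3.04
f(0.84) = -3.44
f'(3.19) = -17.14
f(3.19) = -27.15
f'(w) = 2 - 6*w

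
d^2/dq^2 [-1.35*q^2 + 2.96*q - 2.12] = -2.70000000000000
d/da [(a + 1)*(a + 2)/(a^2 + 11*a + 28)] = 2*(4*a^2 + 26*a + 31)/(a^4 + 22*a^3 + 177*a^2 + 616*a + 784)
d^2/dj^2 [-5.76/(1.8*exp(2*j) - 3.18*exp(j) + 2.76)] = (-5.76*(3.6*exp(j) - 3.18)*(7.2*exp(j) - 6.36)*exp(j) + (41.472*exp(j) - 18.3168)*(1.8*exp(2*j) - 3.18*exp(j) + 2.76))*exp(j)/(1.8*exp(2*j) - 3.18*exp(j) + 2.76)^3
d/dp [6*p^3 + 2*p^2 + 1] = 2*p*(9*p + 2)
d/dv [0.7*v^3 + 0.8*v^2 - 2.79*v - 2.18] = 2.1*v^2 + 1.6*v - 2.79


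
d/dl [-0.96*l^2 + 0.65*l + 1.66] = 0.65 - 1.92*l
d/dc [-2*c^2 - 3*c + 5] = -4*c - 3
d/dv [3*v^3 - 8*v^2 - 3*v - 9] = 9*v^2 - 16*v - 3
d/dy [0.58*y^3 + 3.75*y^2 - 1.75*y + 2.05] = 1.74*y^2 + 7.5*y - 1.75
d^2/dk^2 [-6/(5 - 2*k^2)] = 24*(6*k^2 + 5)/(2*k^2 - 5)^3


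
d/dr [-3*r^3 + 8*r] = 8 - 9*r^2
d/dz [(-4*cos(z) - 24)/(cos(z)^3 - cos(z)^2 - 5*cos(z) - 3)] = 4*(-15*cos(z) - cos(2*z) + 26)*sin(z)/((cos(z) - 3)^2*(cos(z) + 1)^3)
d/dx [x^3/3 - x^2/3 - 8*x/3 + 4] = x^2 - 2*x/3 - 8/3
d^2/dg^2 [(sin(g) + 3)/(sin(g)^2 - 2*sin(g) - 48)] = (sin(g)^5 + 14*sin(g)^4 + 268*sin(g)^3 + 474*sin(g)^2 + 1764*sin(g) - 120)/(-sin(g)^2 + 2*sin(g) + 48)^3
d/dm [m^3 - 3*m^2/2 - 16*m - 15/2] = 3*m^2 - 3*m - 16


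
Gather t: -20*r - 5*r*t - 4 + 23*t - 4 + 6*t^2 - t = -20*r + 6*t^2 + t*(22 - 5*r) - 8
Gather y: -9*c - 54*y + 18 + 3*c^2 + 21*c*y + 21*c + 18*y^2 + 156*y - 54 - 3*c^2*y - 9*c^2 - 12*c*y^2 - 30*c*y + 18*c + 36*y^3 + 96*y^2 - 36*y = -6*c^2 + 30*c + 36*y^3 + y^2*(114 - 12*c) + y*(-3*c^2 - 9*c + 66) - 36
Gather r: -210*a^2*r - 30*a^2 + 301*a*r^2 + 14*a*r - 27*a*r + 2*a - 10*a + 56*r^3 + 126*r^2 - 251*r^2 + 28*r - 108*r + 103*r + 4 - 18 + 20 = -30*a^2 - 8*a + 56*r^3 + r^2*(301*a - 125) + r*(-210*a^2 - 13*a + 23) + 6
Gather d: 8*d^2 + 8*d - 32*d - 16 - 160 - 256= 8*d^2 - 24*d - 432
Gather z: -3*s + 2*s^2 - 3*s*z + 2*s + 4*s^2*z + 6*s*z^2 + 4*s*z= 2*s^2 + 6*s*z^2 - s + z*(4*s^2 + s)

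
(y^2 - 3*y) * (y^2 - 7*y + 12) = y^4 - 10*y^3 + 33*y^2 - 36*y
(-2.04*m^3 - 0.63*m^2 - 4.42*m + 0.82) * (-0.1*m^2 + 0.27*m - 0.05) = 0.204*m^5 - 0.4878*m^4 + 0.3739*m^3 - 1.2439*m^2 + 0.4424*m - 0.041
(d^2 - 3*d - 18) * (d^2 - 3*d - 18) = d^4 - 6*d^3 - 27*d^2 + 108*d + 324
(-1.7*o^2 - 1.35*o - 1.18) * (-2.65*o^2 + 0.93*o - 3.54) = 4.505*o^4 + 1.9965*o^3 + 7.8895*o^2 + 3.6816*o + 4.1772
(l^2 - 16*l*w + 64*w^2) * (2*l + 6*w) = 2*l^3 - 26*l^2*w + 32*l*w^2 + 384*w^3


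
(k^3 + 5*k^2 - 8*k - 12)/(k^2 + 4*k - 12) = k + 1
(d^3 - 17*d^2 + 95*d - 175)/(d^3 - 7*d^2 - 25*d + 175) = (d - 5)/(d + 5)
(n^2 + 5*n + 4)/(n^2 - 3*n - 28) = (n + 1)/(n - 7)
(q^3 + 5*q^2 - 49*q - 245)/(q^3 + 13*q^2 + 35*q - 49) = (q^2 - 2*q - 35)/(q^2 + 6*q - 7)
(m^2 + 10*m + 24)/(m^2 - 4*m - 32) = (m + 6)/(m - 8)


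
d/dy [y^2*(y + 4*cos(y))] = y*(-4*y*sin(y) + 3*y + 8*cos(y))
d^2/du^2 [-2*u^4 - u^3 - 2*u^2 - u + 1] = -24*u^2 - 6*u - 4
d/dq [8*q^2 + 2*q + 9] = 16*q + 2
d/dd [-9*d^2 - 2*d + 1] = -18*d - 2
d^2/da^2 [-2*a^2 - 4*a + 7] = -4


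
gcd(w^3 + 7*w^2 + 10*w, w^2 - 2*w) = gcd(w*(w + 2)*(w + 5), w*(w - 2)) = w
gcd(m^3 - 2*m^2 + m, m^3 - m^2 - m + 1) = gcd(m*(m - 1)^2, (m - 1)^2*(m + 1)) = m^2 - 2*m + 1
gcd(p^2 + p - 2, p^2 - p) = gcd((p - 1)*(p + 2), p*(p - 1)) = p - 1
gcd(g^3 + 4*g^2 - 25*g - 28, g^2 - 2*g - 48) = 1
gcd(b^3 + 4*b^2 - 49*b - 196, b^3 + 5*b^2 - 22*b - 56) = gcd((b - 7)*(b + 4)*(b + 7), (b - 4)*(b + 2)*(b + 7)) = b + 7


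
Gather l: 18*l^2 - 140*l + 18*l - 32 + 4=18*l^2 - 122*l - 28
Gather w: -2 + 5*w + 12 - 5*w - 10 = 0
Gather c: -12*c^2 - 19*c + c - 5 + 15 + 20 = -12*c^2 - 18*c + 30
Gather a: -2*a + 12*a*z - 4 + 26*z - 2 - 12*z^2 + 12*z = a*(12*z - 2) - 12*z^2 + 38*z - 6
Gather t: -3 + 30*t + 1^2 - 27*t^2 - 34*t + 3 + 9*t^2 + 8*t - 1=-18*t^2 + 4*t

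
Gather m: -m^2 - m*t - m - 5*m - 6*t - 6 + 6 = -m^2 + m*(-t - 6) - 6*t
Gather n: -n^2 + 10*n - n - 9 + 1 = -n^2 + 9*n - 8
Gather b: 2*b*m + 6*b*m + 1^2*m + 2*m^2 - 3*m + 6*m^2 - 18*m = 8*b*m + 8*m^2 - 20*m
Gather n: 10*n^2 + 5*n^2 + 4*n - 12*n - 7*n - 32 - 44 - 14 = 15*n^2 - 15*n - 90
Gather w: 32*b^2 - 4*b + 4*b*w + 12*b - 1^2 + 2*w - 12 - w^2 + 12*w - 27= 32*b^2 + 8*b - w^2 + w*(4*b + 14) - 40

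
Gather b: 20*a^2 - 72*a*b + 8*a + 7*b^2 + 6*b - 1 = 20*a^2 + 8*a + 7*b^2 + b*(6 - 72*a) - 1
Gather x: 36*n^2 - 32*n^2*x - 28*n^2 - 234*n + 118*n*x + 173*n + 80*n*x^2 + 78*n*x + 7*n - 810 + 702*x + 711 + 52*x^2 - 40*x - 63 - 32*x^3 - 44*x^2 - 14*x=8*n^2 - 54*n - 32*x^3 + x^2*(80*n + 8) + x*(-32*n^2 + 196*n + 648) - 162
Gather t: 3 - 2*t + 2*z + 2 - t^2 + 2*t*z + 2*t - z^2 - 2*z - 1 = -t^2 + 2*t*z - z^2 + 4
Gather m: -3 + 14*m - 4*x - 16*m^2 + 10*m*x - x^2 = -16*m^2 + m*(10*x + 14) - x^2 - 4*x - 3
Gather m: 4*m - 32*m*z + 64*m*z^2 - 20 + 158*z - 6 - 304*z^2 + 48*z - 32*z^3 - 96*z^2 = m*(64*z^2 - 32*z + 4) - 32*z^3 - 400*z^2 + 206*z - 26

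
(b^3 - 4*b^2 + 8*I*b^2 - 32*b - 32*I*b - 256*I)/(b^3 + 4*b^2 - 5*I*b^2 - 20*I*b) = (b^2 + 8*b*(-1 + I) - 64*I)/(b*(b - 5*I))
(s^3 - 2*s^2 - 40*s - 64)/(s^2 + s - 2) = (s^2 - 4*s - 32)/(s - 1)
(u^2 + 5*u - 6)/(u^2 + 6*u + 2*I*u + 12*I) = (u - 1)/(u + 2*I)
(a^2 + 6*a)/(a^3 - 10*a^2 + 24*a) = (a + 6)/(a^2 - 10*a + 24)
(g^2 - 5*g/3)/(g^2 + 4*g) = (g - 5/3)/(g + 4)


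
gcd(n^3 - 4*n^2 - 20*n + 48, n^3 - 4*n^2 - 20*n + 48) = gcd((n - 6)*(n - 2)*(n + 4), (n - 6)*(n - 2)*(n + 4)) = n^3 - 4*n^2 - 20*n + 48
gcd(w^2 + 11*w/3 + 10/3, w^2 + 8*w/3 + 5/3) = w + 5/3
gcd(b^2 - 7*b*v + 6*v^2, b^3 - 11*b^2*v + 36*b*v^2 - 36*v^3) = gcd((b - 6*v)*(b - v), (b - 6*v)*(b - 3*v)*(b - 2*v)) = -b + 6*v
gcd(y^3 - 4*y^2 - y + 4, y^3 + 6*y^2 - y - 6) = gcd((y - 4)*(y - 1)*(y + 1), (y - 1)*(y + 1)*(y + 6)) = y^2 - 1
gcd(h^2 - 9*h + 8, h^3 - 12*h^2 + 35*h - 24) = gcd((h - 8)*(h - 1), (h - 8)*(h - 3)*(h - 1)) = h^2 - 9*h + 8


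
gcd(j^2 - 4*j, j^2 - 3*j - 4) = j - 4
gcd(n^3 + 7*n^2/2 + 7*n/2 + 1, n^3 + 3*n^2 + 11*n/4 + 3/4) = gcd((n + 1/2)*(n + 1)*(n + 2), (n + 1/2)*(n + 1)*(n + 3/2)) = n^2 + 3*n/2 + 1/2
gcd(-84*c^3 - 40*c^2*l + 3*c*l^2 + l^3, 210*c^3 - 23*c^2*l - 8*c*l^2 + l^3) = 6*c - l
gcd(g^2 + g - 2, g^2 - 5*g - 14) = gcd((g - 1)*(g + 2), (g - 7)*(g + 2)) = g + 2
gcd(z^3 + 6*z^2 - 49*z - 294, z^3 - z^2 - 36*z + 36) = z + 6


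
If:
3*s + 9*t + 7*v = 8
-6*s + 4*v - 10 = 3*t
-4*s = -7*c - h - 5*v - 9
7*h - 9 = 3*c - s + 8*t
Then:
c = 17*v/78 - 239/78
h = 301/130 - 569*v/390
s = 19*v/15 - 38/15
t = 26/15 - 6*v/5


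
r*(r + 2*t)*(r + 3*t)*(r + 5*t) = r^4 + 10*r^3*t + 31*r^2*t^2 + 30*r*t^3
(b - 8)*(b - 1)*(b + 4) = b^3 - 5*b^2 - 28*b + 32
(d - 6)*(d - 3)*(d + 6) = d^3 - 3*d^2 - 36*d + 108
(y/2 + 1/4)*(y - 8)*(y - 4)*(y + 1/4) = y^4/2 - 45*y^3/8 + 185*y^2/16 + 45*y/4 + 2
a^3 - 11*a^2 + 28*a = a*(a - 7)*(a - 4)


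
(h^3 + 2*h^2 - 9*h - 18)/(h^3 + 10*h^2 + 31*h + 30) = (h - 3)/(h + 5)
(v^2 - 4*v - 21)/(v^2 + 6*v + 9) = (v - 7)/(v + 3)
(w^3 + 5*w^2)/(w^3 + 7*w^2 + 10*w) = w/(w + 2)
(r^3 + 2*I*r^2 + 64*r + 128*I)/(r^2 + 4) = (r^2 + 64)/(r - 2*I)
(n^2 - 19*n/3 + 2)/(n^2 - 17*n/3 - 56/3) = (-3*n^2 + 19*n - 6)/(-3*n^2 + 17*n + 56)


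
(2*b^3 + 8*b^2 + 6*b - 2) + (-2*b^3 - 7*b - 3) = 8*b^2 - b - 5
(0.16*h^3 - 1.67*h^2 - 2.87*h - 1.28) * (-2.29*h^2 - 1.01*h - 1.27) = -0.3664*h^5 + 3.6627*h^4 + 8.0558*h^3 + 7.9508*h^2 + 4.9377*h + 1.6256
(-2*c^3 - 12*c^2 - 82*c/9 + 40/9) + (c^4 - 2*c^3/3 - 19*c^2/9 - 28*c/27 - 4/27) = c^4 - 8*c^3/3 - 127*c^2/9 - 274*c/27 + 116/27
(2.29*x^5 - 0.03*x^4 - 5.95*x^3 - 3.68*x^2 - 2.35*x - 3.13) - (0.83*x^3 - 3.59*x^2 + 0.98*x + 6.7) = 2.29*x^5 - 0.03*x^4 - 6.78*x^3 - 0.0900000000000003*x^2 - 3.33*x - 9.83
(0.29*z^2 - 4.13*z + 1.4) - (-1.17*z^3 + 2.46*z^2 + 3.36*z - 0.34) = 1.17*z^3 - 2.17*z^2 - 7.49*z + 1.74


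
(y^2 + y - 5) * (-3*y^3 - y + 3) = -3*y^5 - 3*y^4 + 14*y^3 + 2*y^2 + 8*y - 15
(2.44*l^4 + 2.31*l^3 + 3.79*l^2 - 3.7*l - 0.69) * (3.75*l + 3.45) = 9.15*l^5 + 17.0805*l^4 + 22.182*l^3 - 0.799499999999998*l^2 - 15.3525*l - 2.3805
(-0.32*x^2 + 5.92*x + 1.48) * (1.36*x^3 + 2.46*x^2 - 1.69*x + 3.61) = -0.4352*x^5 + 7.264*x^4 + 17.1168*x^3 - 7.5192*x^2 + 18.87*x + 5.3428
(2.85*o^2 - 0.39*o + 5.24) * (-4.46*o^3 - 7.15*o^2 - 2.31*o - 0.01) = -12.711*o^5 - 18.6381*o^4 - 27.1654*o^3 - 36.5936*o^2 - 12.1005*o - 0.0524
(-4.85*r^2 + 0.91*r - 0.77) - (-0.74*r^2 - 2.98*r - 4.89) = -4.11*r^2 + 3.89*r + 4.12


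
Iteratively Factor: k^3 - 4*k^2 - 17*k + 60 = (k - 5)*(k^2 + k - 12) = (k - 5)*(k + 4)*(k - 3)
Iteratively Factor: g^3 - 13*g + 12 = (g - 1)*(g^2 + g - 12) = (g - 3)*(g - 1)*(g + 4)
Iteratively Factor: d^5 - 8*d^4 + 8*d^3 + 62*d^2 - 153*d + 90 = (d - 2)*(d^4 - 6*d^3 - 4*d^2 + 54*d - 45) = (d - 2)*(d + 3)*(d^3 - 9*d^2 + 23*d - 15) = (d - 5)*(d - 2)*(d + 3)*(d^2 - 4*d + 3) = (d - 5)*(d - 2)*(d - 1)*(d + 3)*(d - 3)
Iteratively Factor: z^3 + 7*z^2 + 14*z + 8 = (z + 4)*(z^2 + 3*z + 2) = (z + 2)*(z + 4)*(z + 1)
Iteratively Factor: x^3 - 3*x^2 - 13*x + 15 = (x + 3)*(x^2 - 6*x + 5) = (x - 1)*(x + 3)*(x - 5)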